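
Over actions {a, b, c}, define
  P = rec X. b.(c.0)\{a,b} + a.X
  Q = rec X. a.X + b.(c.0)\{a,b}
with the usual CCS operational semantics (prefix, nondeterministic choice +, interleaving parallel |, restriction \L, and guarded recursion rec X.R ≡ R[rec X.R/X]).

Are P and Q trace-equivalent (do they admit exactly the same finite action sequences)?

traces(P) = traces(Q)

LTS(P): 3 reachable states
  u0 = rec X. b.(c.0)\{a,b} + a.X ⊢ -a-> u0, -b-> u1
  u1 = (c.0)\{a,b} ⊢ -c-> u2
  u2 = 0\{a,b} ⊢ deadlocked
LTS(Q): 3 reachable states
  v0 = rec X. a.X + b.(c.0)\{a,b} ⊢ -a-> v0, -b-> v1
  v1 = (c.0)\{a,b} ⊢ -c-> v2
  v2 = 0\{a,b} ⊢ deadlocked
Bisimilarity quotient blocks:
  B0 = {u0, v0}
  B1 = {u1, v1}
  B2 = {u2, v2}
u0 ∈ B0, v0 ∈ B0 → same block
Bisimilar ⇒ trace-equivalent.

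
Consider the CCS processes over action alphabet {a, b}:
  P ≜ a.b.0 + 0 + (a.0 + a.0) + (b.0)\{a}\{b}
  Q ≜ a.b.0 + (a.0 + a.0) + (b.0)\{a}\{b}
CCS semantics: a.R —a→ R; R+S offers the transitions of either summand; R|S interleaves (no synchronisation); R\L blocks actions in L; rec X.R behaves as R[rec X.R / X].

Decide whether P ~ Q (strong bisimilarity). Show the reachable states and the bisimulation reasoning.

YES

P's transition system — 3 states:
  s0 = a.b.0 + 0 + (a.0 + a.0) + (b.0)\{a}\{b} → =a=> s1, =a=> s2
  s1 = 0 → (no moves)
  s2 = b.0 → =b=> s1
Q's transition system — 3 states:
  t0 = a.b.0 + (a.0 + a.0) + (b.0)\{a}\{b} → =a=> t1, =a=> t2
  t1 = 0 → (no moves)
  t2 = b.0 → =b=> t1
Partition-refinement fixed point:
  B0 = {s0, t0}
  B1 = {s2, t2}
  B2 = {s1, t1}
s0 ∈ B0, t0 ∈ B0 → same block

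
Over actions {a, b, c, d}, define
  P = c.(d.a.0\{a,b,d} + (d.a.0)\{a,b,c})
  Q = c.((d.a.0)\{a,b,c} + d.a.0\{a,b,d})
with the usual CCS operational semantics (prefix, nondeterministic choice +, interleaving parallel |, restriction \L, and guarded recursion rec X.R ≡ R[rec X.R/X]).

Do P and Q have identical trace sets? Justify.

trace-equivalent

Reachable graph of P (5 states):
  s0 = c.(d.a.0\{a,b,d} + (d.a.0)\{a,b,c}) | -c-> s1
  s1 = d.a.0\{a,b,d} + (d.a.0)\{a,b,c} | -d-> s2, -d-> s3
  s2 = (a.0)\{a,b,c} | stopped
  s3 = a.0\{a,b,d} | -a-> s4
  s4 = 0\{a,b,d} | stopped
Reachable graph of Q (5 states):
  t0 = c.((d.a.0)\{a,b,c} + d.a.0\{a,b,d}) | -c-> t1
  t1 = (d.a.0)\{a,b,c} + d.a.0\{a,b,d} | -d-> t2, -d-> t3
  t2 = (a.0)\{a,b,c} | stopped
  t3 = a.0\{a,b,d} | -a-> t4
  t4 = 0\{a,b,d} | stopped
Coarsest stable partition (strong bisimilarity classes):
  B0 = {s0, t0}
  B1 = {s1, t1}
  B2 = {s3, t3}
  B3 = {s2, s4, t2, t4}
s0 ∈ B0, t0 ∈ B0 → same block
Bisimilar ⇒ trace-equivalent.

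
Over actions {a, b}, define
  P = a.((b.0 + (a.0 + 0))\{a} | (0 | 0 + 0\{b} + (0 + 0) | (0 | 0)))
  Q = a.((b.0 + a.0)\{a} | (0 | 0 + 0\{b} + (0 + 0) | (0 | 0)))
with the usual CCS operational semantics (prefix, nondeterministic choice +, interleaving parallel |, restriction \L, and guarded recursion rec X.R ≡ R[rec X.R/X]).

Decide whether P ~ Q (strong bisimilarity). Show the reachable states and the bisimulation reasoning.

LTS(P): 3 reachable states
  u0 = a.((b.0 + (a.0 + 0))\{a} | (0 | 0 + 0\{b} + (0 + 0) | (0 | 0))) ⊢ —a→ u1
  u1 = (b.0 + (a.0 + 0))\{a} | (0 | 0 + 0\{b} + (0 + 0) | (0 | 0)) ⊢ —b→ u2
  u2 = 0\{a} | (0 | 0 + 0\{b} + (0 + 0) | (0 | 0)) ⊢ deadlocked
LTS(Q): 3 reachable states
  v0 = a.((b.0 + a.0)\{a} | (0 | 0 + 0\{b} + (0 + 0) | (0 | 0))) ⊢ —a→ v1
  v1 = (b.0 + a.0)\{a} | (0 | 0 + 0\{b} + (0 + 0) | (0 | 0)) ⊢ —b→ v2
  v2 = 0\{a} | (0 | 0 + 0\{b} + (0 + 0) | (0 | 0)) ⊢ deadlocked
Coarsest stable partition (strong bisimilarity classes):
  B0 = {u0, v0}
  B1 = {u1, v1}
  B2 = {u2, v2}
u0 ∈ B0, v0 ∈ B0 → same block

bisimilar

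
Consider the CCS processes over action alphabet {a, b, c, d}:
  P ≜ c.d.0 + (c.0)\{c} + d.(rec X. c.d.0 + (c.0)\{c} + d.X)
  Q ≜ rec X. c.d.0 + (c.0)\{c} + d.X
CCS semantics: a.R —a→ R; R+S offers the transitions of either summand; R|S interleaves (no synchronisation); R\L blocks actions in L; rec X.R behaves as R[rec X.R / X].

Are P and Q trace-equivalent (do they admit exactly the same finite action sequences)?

trace-equivalent

Reachable graph of P (4 states):
  u0 = c.d.0 + (c.0)\{c} + d.(rec X. c.d.0 + (c.0)\{c} + d.X) | --c--▸ u1, --d--▸ u2
  u1 = d.0 | --d--▸ u3
  u2 = rec X. c.d.0 + (c.0)\{c} + d.X | --c--▸ u1, --d--▸ u2
  u3 = 0 | (no moves)
Reachable graph of Q (3 states):
  v0 = rec X. c.d.0 + (c.0)\{c} + d.X | --c--▸ v1, --d--▸ v0
  v1 = d.0 | --d--▸ v2
  v2 = 0 | (no moves)
Partition-refinement fixed point:
  B0 = {u0, u2, v0}
  B1 = {u1, v1}
  B2 = {u3, v2}
u0 ∈ B0, v0 ∈ B0 → same block
Bisimilar ⇒ trace-equivalent.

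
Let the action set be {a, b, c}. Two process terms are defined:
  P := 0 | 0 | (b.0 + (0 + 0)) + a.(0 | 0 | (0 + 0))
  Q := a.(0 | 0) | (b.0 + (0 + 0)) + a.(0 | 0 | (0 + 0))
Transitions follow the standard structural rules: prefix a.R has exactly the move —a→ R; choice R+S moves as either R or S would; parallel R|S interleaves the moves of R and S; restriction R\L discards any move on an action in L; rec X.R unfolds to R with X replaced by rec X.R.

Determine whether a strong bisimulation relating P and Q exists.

NO

Reachable graph of P (3 states):
  u0 = 0 | 0 | (b.0 + (0 + 0)) + a.(0 | 0 | (0 + 0)) | =a=> u1, =b=> u2
  u1 = 0 | 0 | (0 + 0) | stopped
  u2 = 0 | 0 | 0 | stopped
Reachable graph of Q (5 states):
  v0 = a.(0 | 0) | (b.0 + (0 + 0)) + a.(0 | 0 | (0 + 0)) | =a=> v1, =a=> v2, =b=> v3
  v1 = 0 | 0 | (0 + 0) | stopped
  v2 = 0 | 0 | (b.0 + (0 + 0)) | =b=> v4
  v3 = a.(0 | 0) | 0 | =a=> v4
  v4 = 0 | 0 | 0 | stopped
Bisimilarity quotient blocks:
  B0 = {u0}
  B1 = {u1, u2, v1, v4}
  B2 = {v0}
  B3 = {v2}
  B4 = {v3}
u0 ∈ B0, v0 ∈ B2 → different blocks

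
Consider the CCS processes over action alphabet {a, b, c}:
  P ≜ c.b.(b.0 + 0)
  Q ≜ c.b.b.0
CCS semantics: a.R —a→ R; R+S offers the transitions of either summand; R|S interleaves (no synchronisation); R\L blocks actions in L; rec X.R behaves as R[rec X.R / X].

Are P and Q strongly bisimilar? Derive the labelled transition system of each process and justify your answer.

LTS(P): 4 reachable states
  m0 = c.b.(b.0 + 0) → ··c··> m1
  m1 = b.(b.0 + 0) → ··b··> m2
  m2 = b.0 + 0 → ··b··> m3
  m3 = 0 → deadlocked
LTS(Q): 4 reachable states
  n0 = c.b.b.0 → ··c··> n1
  n1 = b.b.0 → ··b··> n2
  n2 = b.0 → ··b··> n3
  n3 = 0 → deadlocked
Coarsest stable partition (strong bisimilarity classes):
  B0 = {m0, n0}
  B1 = {m1, n1}
  B2 = {m2, n2}
  B3 = {m3, n3}
m0 ∈ B0, n0 ∈ B0 → same block

YES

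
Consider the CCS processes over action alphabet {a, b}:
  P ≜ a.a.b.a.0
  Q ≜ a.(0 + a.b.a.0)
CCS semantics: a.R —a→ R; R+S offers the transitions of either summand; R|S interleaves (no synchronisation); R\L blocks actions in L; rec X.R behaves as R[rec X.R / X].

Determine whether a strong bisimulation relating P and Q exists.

P's transition system — 5 states:
  p0 = a.a.b.a.0 | -a-> p1
  p1 = a.b.a.0 | -a-> p2
  p2 = b.a.0 | -b-> p3
  p3 = a.0 | -a-> p4
  p4 = 0 | stopped
Q's transition system — 5 states:
  q0 = a.(0 + a.b.a.0) | -a-> q1
  q1 = 0 + a.b.a.0 | -a-> q2
  q2 = b.a.0 | -b-> q3
  q3 = a.0 | -a-> q4
  q4 = 0 | stopped
Bisimilarity quotient blocks:
  B0 = {p0, q0}
  B1 = {p1, q1}
  B2 = {p2, q2}
  B3 = {p3, q3}
  B4 = {p4, q4}
p0 ∈ B0, q0 ∈ B0 → same block

YES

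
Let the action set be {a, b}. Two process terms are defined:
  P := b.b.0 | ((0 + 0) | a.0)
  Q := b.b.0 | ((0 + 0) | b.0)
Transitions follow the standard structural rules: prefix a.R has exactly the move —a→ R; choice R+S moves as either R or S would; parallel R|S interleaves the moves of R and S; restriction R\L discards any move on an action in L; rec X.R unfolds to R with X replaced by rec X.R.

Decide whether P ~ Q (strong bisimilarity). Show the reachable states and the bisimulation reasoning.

NO

LTS(P): 6 reachable states
  m0 = b.b.0 | ((0 + 0) | a.0) has moves —a→ m1, —b→ m2
  m1 = b.b.0 | ((0 + 0) | 0) has moves —b→ m3
  m2 = b.0 | ((0 + 0) | a.0) has moves —a→ m3, —b→ m4
  m3 = b.0 | ((0 + 0) | 0) has moves —b→ m5
  m4 = 0 | ((0 + 0) | a.0) has moves —a→ m5
  m5 = 0 | ((0 + 0) | 0) has moves ·
LTS(Q): 6 reachable states
  n0 = b.b.0 | ((0 + 0) | b.0) has moves —b→ n1, —b→ n2
  n1 = b.0 | ((0 + 0) | b.0) has moves —b→ n3, —b→ n4
  n2 = b.b.0 | ((0 + 0) | 0) has moves —b→ n4
  n3 = 0 | ((0 + 0) | b.0) has moves —b→ n5
  n4 = b.0 | ((0 + 0) | 0) has moves —b→ n5
  n5 = 0 | ((0 + 0) | 0) has moves ·
Coarsest stable partition (strong bisimilarity classes):
  B0 = {m0}
  B1 = {m1, n1, n2}
  B2 = {m3, n3, n4}
  B3 = {m5, n5}
  B4 = {m2}
  B5 = {m4}
  B6 = {n0}
m0 ∈ B0, n0 ∈ B6 → different blocks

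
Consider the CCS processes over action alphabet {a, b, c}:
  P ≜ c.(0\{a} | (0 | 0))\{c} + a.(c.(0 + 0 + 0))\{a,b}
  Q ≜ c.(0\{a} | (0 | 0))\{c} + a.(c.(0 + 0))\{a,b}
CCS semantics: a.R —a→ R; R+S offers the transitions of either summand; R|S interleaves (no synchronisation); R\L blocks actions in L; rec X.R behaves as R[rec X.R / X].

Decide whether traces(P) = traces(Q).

LTS(P): 4 reachable states
  p0 = c.(0\{a} | (0 | 0))\{c} + a.(c.(0 + 0 + 0))\{a,b} | —a→ p1, —c→ p2
  p1 = (c.(0 + 0 + 0))\{a,b} | —c→ p3
  p2 = (0\{a} | (0 | 0))\{c} | (no moves)
  p3 = (0 + 0 + 0)\{a,b} | (no moves)
LTS(Q): 4 reachable states
  q0 = c.(0\{a} | (0 | 0))\{c} + a.(c.(0 + 0))\{a,b} | —a→ q1, —c→ q2
  q1 = (c.(0 + 0))\{a,b} | —c→ q3
  q2 = (0\{a} | (0 | 0))\{c} | (no moves)
  q3 = (0 + 0)\{a,b} | (no moves)
Coarsest stable partition (strong bisimilarity classes):
  B0 = {p0, q0}
  B1 = {p2, p3, q2, q3}
  B2 = {p1, q1}
p0 ∈ B0, q0 ∈ B0 → same block
Bisimilar ⇒ trace-equivalent.

trace-equivalent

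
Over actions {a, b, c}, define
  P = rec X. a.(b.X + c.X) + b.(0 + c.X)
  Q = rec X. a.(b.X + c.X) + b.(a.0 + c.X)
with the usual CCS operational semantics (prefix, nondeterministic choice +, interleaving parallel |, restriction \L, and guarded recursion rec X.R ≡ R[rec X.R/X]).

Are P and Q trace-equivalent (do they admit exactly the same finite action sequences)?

LTS(P): 3 reachable states
  p0 = rec X. a.(b.X + c.X) + b.(0 + c.X) ⊢ =a=> p1, =b=> p2
  p1 = b.(rec X. a.(b.X + c.X) + b.(0 + c.X)) + c.(rec X. a.(b.X + c.X) + b.(0 + c.X)) ⊢ =b=> p0, =c=> p0
  p2 = 0 + c.(rec X. a.(b.X + c.X) + b.(0 + c.X)) ⊢ =c=> p0
LTS(Q): 4 reachable states
  q0 = rec X. a.(b.X + c.X) + b.(a.0 + c.X) ⊢ =a=> q1, =b=> q2
  q1 = b.(rec X. a.(b.X + c.X) + b.(a.0 + c.X)) + c.(rec X. a.(b.X + c.X) + b.(a.0 + c.X)) ⊢ =b=> q0, =c=> q0
  q2 = a.0 + c.(rec X. a.(b.X + c.X) + b.(a.0 + c.X)) ⊢ =a=> q3, =c=> q0
  q3 = 0 ⊢ ·
Executing ba from Q (initial set {q0}):
  [1] b ⇒ {q2}
  [2] a ⇒ {q3}
  — Q admits the full trace.
Executing ba from P (initial set {p0}):
  [1] b ⇒ {p2}
  [2] a ⇒ ∅ (P stuck)

traces(P) ≠ traces(Q) — witness ⟨ba⟩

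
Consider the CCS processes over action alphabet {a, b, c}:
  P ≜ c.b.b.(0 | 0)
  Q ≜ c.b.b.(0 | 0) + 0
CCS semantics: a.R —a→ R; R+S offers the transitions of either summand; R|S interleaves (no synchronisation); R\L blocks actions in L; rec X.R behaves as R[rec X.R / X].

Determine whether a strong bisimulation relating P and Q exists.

YES

LTS(P): 4 reachable states
  p0 = c.b.b.(0 | 0) has moves —c→ p1
  p1 = b.b.(0 | 0) has moves —b→ p2
  p2 = b.(0 | 0) has moves —b→ p3
  p3 = 0 | 0 has moves deadlocked
LTS(Q): 4 reachable states
  q0 = c.b.b.(0 | 0) + 0 has moves —c→ q1
  q1 = b.b.(0 | 0) has moves —b→ q2
  q2 = b.(0 | 0) has moves —b→ q3
  q3 = 0 | 0 has moves deadlocked
Coarsest stable partition (strong bisimilarity classes):
  B0 = {p0, q0}
  B1 = {p1, q1}
  B2 = {p2, q2}
  B3 = {p3, q3}
p0 ∈ B0, q0 ∈ B0 → same block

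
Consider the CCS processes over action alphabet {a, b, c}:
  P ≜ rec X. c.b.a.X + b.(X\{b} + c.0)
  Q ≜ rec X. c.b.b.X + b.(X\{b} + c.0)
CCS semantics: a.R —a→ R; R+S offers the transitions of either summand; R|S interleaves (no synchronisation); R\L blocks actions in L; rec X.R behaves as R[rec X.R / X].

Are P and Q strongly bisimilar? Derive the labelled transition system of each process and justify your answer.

LTS(P): 6 reachable states
  m0 = rec X. c.b.a.X + b.(X\{b} + c.0) ⊢ ··b··> m1, ··c··> m2
  m1 = (rec X. c.b.a.X + b.(X\{b} + c.0))\{b} + c.0 ⊢ ··c··> m3, ··c··> m4
  m2 = b.a.(rec X. c.b.a.X + b.(X\{b} + c.0)) ⊢ ··b··> m5
  m3 = (b.a.(rec X. c.b.a.X + b.(X\{b} + c.0)))\{b} ⊢ ∅
  m4 = 0 ⊢ ∅
  m5 = a.(rec X. c.b.a.X + b.(X\{b} + c.0)) ⊢ ··a··> m0
LTS(Q): 6 reachable states
  n0 = rec X. c.b.b.X + b.(X\{b} + c.0) ⊢ ··b··> n1, ··c··> n2
  n1 = (rec X. c.b.b.X + b.(X\{b} + c.0))\{b} + c.0 ⊢ ··c··> n3, ··c··> n4
  n2 = b.b.(rec X. c.b.b.X + b.(X\{b} + c.0)) ⊢ ··b··> n5
  n3 = (b.b.(rec X. c.b.b.X + b.(X\{b} + c.0)))\{b} ⊢ ∅
  n4 = 0 ⊢ ∅
  n5 = b.(rec X. c.b.b.X + b.(X\{b} + c.0)) ⊢ ··b··> n0
Coarsest stable partition (strong bisimilarity classes):
  B0 = {m0}
  B1 = {m1, n1}
  B2 = {m3, m4, n3, n4}
  B3 = {m2}
  B4 = {m5}
  B5 = {n0}
  B6 = {n2}
  B7 = {n5}
m0 ∈ B0, n0 ∈ B5 → different blocks

not bisimilar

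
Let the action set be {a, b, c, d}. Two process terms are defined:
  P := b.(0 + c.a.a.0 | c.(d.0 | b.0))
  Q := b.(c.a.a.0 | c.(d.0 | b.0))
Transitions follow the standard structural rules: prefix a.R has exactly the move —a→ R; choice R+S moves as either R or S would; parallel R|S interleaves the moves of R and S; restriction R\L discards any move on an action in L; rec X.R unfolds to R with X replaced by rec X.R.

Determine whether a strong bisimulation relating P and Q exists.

bisimilar

LTS(P): 21 reachable states
  u0 = b.(0 + c.a.a.0 | c.(d.0 | b.0)) :: -b-> u1
  u1 = 0 + c.a.a.0 | c.(d.0 | b.0) :: -c-> u2, -c-> u3
  u2 = a.a.0 | c.(d.0 | b.0) :: -a-> u4, -c-> u5
  u3 = c.a.a.0 | (d.0 | b.0) :: -b-> u6, -c-> u5, -d-> u7
  u4 = a.0 | c.(d.0 | b.0) :: -a-> u8, -c-> u9
  u5 = a.a.0 | (d.0 | b.0) :: -a-> u9, -b-> u10, -d-> u11
  u6 = c.a.a.0 | (d.0 | 0) :: -c-> u10, -d-> u12
  u7 = c.a.a.0 | (0 | b.0) :: -b-> u12, -c-> u11
  u8 = 0 | c.(d.0 | b.0) :: -c-> u13
  u9 = a.0 | (d.0 | b.0) :: -a-> u13, -b-> u14, -d-> u15
  u10 = a.a.0 | (d.0 | 0) :: -a-> u14, -d-> u16
  u11 = a.a.0 | (0 | b.0) :: -a-> u15, -b-> u16
  u12 = c.a.a.0 | (0 | 0) :: -c-> u16
  u13 = 0 | (d.0 | b.0) :: -b-> u17, -d-> u18
  u14 = a.0 | (d.0 | 0) :: -a-> u17, -d-> u19
  u15 = a.0 | (0 | b.0) :: -a-> u18, -b-> u19
  u16 = a.a.0 | (0 | 0) :: -a-> u19
  u17 = 0 | (d.0 | 0) :: -d-> u20
  u18 = 0 | (0 | b.0) :: -b-> u20
  u19 = a.0 | (0 | 0) :: -a-> u20
  u20 = 0 | (0 | 0) :: ·
LTS(Q): 21 reachable states
  v0 = b.(c.a.a.0 | c.(d.0 | b.0)) :: -b-> v1
  v1 = c.a.a.0 | c.(d.0 | b.0) :: -c-> v2, -c-> v3
  v2 = a.a.0 | c.(d.0 | b.0) :: -a-> v4, -c-> v5
  v3 = c.a.a.0 | (d.0 | b.0) :: -b-> v6, -c-> v5, -d-> v7
  v4 = a.0 | c.(d.0 | b.0) :: -a-> v8, -c-> v9
  v5 = a.a.0 | (d.0 | b.0) :: -a-> v9, -b-> v10, -d-> v11
  v6 = c.a.a.0 | (d.0 | 0) :: -c-> v10, -d-> v12
  v7 = c.a.a.0 | (0 | b.0) :: -b-> v12, -c-> v11
  v8 = 0 | c.(d.0 | b.0) :: -c-> v13
  v9 = a.0 | (d.0 | b.0) :: -a-> v13, -b-> v14, -d-> v15
  v10 = a.a.0 | (d.0 | 0) :: -a-> v14, -d-> v16
  v11 = a.a.0 | (0 | b.0) :: -a-> v15, -b-> v16
  v12 = c.a.a.0 | (0 | 0) :: -c-> v16
  v13 = 0 | (d.0 | b.0) :: -b-> v17, -d-> v18
  v14 = a.0 | (d.0 | 0) :: -a-> v17, -d-> v19
  v15 = a.0 | (0 | b.0) :: -a-> v18, -b-> v19
  v16 = a.a.0 | (0 | 0) :: -a-> v19
  v17 = 0 | (d.0 | 0) :: -d-> v20
  v18 = 0 | (0 | b.0) :: -b-> v20
  v19 = a.0 | (0 | 0) :: -a-> v20
  v20 = 0 | (0 | 0) :: ·
Coarsest stable partition (strong bisimilarity classes):
  B0 = {u0, v0}
  B1 = {u1, v1}
  B2 = {u2, v2}
  B3 = {u4, v4}
  B4 = {u9, v9}
  B5 = {u15, v15}
  B6 = {u18, v18}
  B7 = {u20, v20}
  B8 = {u19, v19}
  B9 = {u13, v13}
  B10 = {u17, v17}
  B11 = {u14, v14}
  B12 = {u8, v8}
  B13 = {u5, v5}
  B14 = {u11, v11}
  B15 = {u16, v16}
  B16 = {u10, v10}
  B17 = {u3, v3}
  B18 = {u7, v7}
  B19 = {u12, v12}
  B20 = {u6, v6}
u0 ∈ B0, v0 ∈ B0 → same block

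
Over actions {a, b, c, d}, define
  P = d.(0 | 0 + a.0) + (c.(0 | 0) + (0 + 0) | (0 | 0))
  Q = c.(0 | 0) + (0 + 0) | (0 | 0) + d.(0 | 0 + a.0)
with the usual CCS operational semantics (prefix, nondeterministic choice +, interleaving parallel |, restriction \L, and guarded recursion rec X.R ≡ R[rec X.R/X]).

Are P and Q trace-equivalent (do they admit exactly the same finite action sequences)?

LTS(P): 4 reachable states
  m0 = d.(0 | 0 + a.0) + (c.(0 | 0) + (0 + 0) | (0 | 0)) → —c→ m1, —d→ m2
  m1 = 0 | 0 → (no moves)
  m2 = 0 | 0 + a.0 → —a→ m3
  m3 = 0 → (no moves)
LTS(Q): 4 reachable states
  n0 = c.(0 | 0) + (0 + 0) | (0 | 0) + d.(0 | 0 + a.0) → —c→ n1, —d→ n2
  n1 = 0 | 0 → (no moves)
  n2 = 0 | 0 + a.0 → —a→ n3
  n3 = 0 → (no moves)
Partition-refinement fixed point:
  B0 = {m0, n0}
  B1 = {m2, n2}
  B2 = {m1, m3, n1, n3}
m0 ∈ B0, n0 ∈ B0 → same block
Bisimilar ⇒ trace-equivalent.

trace-equivalent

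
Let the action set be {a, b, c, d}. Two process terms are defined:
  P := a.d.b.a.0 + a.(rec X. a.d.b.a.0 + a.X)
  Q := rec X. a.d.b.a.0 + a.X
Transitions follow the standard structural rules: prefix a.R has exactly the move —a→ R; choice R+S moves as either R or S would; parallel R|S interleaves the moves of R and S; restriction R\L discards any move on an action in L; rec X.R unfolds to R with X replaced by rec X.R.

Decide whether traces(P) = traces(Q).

LTS(P): 6 reachable states
  s0 = a.d.b.a.0 + a.(rec X. a.d.b.a.0 + a.X) :: ··a··> s1, ··a··> s2
  s1 = d.b.a.0 :: ··d··> s3
  s2 = rec X. a.d.b.a.0 + a.X :: ··a··> s1, ··a··> s2
  s3 = b.a.0 :: ··b··> s4
  s4 = a.0 :: ··a··> s5
  s5 = 0 :: ·
LTS(Q): 5 reachable states
  t0 = rec X. a.d.b.a.0 + a.X :: ··a··> t0, ··a··> t1
  t1 = d.b.a.0 :: ··d··> t2
  t2 = b.a.0 :: ··b··> t3
  t3 = a.0 :: ··a··> t4
  t4 = 0 :: ·
Bisimilarity quotient blocks:
  B0 = {s0, s2, t0}
  B1 = {s1, t1}
  B2 = {s3, t2}
  B3 = {s4, t3}
  B4 = {s5, t4}
s0 ∈ B0, t0 ∈ B0 → same block
Bisimilar ⇒ trace-equivalent.

traces(P) = traces(Q)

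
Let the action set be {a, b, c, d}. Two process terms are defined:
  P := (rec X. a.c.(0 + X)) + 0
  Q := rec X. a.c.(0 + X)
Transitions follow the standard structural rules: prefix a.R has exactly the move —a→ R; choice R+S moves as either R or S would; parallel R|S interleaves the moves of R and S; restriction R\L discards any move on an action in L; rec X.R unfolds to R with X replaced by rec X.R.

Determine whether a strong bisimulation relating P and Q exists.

P's transition system — 3 states:
  p0 = (rec X. a.c.(0 + X)) + 0 :: -a-> p1
  p1 = c.(0 + (rec X. a.c.(0 + X))) :: -c-> p2
  p2 = 0 + (rec X. a.c.(0 + X)) :: -a-> p1
Q's transition system — 3 states:
  q0 = rec X. a.c.(0 + X) :: -a-> q1
  q1 = c.(0 + (rec X. a.c.(0 + X))) :: -c-> q2
  q2 = 0 + (rec X. a.c.(0 + X)) :: -a-> q1
Partition-refinement fixed point:
  B0 = {p0, p2, q0, q2}
  B1 = {p1, q1}
p0 ∈ B0, q0 ∈ B0 → same block

P ~ Q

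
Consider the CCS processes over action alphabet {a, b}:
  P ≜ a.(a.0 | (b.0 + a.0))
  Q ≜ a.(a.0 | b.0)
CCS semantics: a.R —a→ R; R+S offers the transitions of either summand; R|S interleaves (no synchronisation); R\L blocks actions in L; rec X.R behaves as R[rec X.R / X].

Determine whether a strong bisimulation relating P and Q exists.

P's transition system — 5 states:
  m0 = a.(a.0 | (b.0 + a.0)) has moves =a=> m1
  m1 = a.0 | (b.0 + a.0) has moves =a=> m2, =a=> m3, =b=> m3
  m2 = 0 | (b.0 + a.0) has moves =a=> m4, =b=> m4
  m3 = a.0 | 0 has moves =a=> m4
  m4 = 0 | 0 has moves stopped
Q's transition system — 5 states:
  n0 = a.(a.0 | b.0) has moves =a=> n1
  n1 = a.0 | b.0 has moves =a=> n2, =b=> n3
  n2 = 0 | b.0 has moves =b=> n4
  n3 = a.0 | 0 has moves =a=> n4
  n4 = 0 | 0 has moves stopped
Coarsest stable partition (strong bisimilarity classes):
  B0 = {m0}
  B1 = {m1}
  B2 = {m2}
  B3 = {m4, n4}
  B4 = {m3, n3}
  B5 = {n0}
  B6 = {n1}
  B7 = {n2}
m0 ∈ B0, n0 ∈ B5 → different blocks

NO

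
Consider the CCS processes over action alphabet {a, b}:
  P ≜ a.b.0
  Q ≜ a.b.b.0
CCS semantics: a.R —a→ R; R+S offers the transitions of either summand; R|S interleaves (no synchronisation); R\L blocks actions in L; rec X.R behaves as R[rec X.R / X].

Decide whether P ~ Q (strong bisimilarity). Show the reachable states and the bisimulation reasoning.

Reachable graph of P (3 states):
  u0 = a.b.0 → —a→ u1
  u1 = b.0 → —b→ u2
  u2 = 0 → ·
Reachable graph of Q (4 states):
  v0 = a.b.b.0 → —a→ v1
  v1 = b.b.0 → —b→ v2
  v2 = b.0 → —b→ v3
  v3 = 0 → ·
Partition-refinement fixed point:
  B0 = {u0}
  B1 = {u1, v2}
  B2 = {u2, v3}
  B3 = {v0}
  B4 = {v1}
u0 ∈ B0, v0 ∈ B3 → different blocks

NO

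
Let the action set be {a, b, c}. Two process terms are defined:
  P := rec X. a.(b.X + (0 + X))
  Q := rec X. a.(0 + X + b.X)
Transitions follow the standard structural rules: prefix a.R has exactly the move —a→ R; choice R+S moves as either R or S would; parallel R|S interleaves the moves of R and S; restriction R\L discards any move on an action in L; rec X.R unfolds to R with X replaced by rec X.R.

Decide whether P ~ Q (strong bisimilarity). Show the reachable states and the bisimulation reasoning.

LTS(P): 2 reachable states
  p0 = rec X. a.(b.X + (0 + X)) has moves --a--▸ p1
  p1 = b.(rec X. a.(b.X + (0 + X))) + (0 + (rec X. a.(b.X + (0 + X)))) has moves --a--▸ p1, --b--▸ p0
LTS(Q): 2 reachable states
  q0 = rec X. a.(0 + X + b.X) has moves --a--▸ q1
  q1 = 0 + (rec X. a.(0 + X + b.X)) + b.(rec X. a.(0 + X + b.X)) has moves --a--▸ q1, --b--▸ q0
Partition-refinement fixed point:
  B0 = {p0, q0}
  B1 = {p1, q1}
p0 ∈ B0, q0 ∈ B0 → same block

P ~ Q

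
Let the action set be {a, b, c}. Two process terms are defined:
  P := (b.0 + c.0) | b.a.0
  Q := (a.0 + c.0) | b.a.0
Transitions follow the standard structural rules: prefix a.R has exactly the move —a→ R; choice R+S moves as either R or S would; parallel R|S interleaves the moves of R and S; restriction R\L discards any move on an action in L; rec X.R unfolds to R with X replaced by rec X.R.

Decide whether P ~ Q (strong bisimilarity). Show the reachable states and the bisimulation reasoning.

not bisimilar

P's transition system — 6 states:
  u0 = (b.0 + c.0) | b.a.0 :: —b→ u1, —b→ u2, —c→ u2
  u1 = (b.0 + c.0) | a.0 :: —a→ u3, —b→ u4, —c→ u4
  u2 = 0 | b.a.0 :: —b→ u4
  u3 = (b.0 + c.0) | 0 :: —b→ u5, —c→ u5
  u4 = 0 | a.0 :: —a→ u5
  u5 = 0 | 0 :: stopped
Q's transition system — 6 states:
  v0 = (a.0 + c.0) | b.a.0 :: —a→ v1, —b→ v2, —c→ v1
  v1 = 0 | b.a.0 :: —b→ v3
  v2 = (a.0 + c.0) | a.0 :: —a→ v3, —a→ v4, —c→ v3
  v3 = 0 | a.0 :: —a→ v5
  v4 = (a.0 + c.0) | 0 :: —a→ v5, —c→ v5
  v5 = 0 | 0 :: stopped
Bisimilarity quotient blocks:
  B0 = {u0}
  B1 = {u2, v1}
  B2 = {u4, v3}
  B3 = {u5, v5}
  B4 = {u1}
  B5 = {u3}
  B6 = {v0}
  B7 = {v2}
  B8 = {v4}
u0 ∈ B0, v0 ∈ B6 → different blocks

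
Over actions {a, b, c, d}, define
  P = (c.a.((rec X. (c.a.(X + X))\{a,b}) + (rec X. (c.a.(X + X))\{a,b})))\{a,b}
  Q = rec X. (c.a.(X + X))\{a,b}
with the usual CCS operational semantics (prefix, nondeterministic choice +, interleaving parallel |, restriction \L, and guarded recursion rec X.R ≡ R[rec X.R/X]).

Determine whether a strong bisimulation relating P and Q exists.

P's transition system — 2 states:
  u0 = (c.a.((rec X. (c.a.(X + X))\{a,b}) + (rec X. (c.a.(X + X))\{a,b})))\{a,b} | =c=> u1
  u1 = (a.((rec X. (c.a.(X + X))\{a,b}) + (rec X. (c.a.(X + X))\{a,b})))\{a,b} | (no moves)
Q's transition system — 2 states:
  v0 = rec X. (c.a.(X + X))\{a,b} | =c=> v1
  v1 = (a.((rec X. (c.a.(X + X))\{a,b}) + (rec X. (c.a.(X + X))\{a,b})))\{a,b} | (no moves)
Partition-refinement fixed point:
  B0 = {u0, v0}
  B1 = {u1, v1}
u0 ∈ B0, v0 ∈ B0 → same block

bisimilar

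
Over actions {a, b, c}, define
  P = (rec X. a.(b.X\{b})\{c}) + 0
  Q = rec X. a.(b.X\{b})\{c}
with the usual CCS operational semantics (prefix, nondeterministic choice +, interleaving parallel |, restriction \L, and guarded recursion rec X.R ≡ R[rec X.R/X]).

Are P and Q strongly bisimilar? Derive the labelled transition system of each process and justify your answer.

P ~ Q

LTS(P): 4 reachable states
  u0 = (rec X. a.(b.X\{b})\{c}) + 0 :: ··a··> u1
  u1 = (b.(rec X. a.(b.X\{b})\{c})\{b})\{c} :: ··b··> u2
  u2 = (rec X. a.(b.X\{b})\{c})\{b}\{c} :: ··a··> u3
  u3 = (b.(rec X. a.(b.X\{b})\{c})\{b})\{c}\{b}\{c} :: ·
LTS(Q): 4 reachable states
  v0 = rec X. a.(b.X\{b})\{c} :: ··a··> v1
  v1 = (b.(rec X. a.(b.X\{b})\{c})\{b})\{c} :: ··b··> v2
  v2 = (rec X. a.(b.X\{b})\{c})\{b}\{c} :: ··a··> v3
  v3 = (b.(rec X. a.(b.X\{b})\{c})\{b})\{c}\{b}\{c} :: ·
Coarsest stable partition (strong bisimilarity classes):
  B0 = {u0, v0}
  B1 = {u1, v1}
  B2 = {u2, v2}
  B3 = {u3, v3}
u0 ∈ B0, v0 ∈ B0 → same block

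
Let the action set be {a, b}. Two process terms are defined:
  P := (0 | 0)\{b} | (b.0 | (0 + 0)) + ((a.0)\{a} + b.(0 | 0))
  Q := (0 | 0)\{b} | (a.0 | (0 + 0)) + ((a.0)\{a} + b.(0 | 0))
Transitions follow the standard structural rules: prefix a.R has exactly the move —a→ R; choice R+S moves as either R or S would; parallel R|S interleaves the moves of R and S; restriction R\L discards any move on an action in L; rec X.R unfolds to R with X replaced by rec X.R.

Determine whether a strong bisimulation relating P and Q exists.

not bisimilar

LTS(P): 3 reachable states
  u0 = (0 | 0)\{b} | (b.0 | (0 + 0)) + ((a.0)\{a} + b.(0 | 0)) :: --b--▸ u1, --b--▸ u2
  u1 = (0 | 0)\{b} | (0 | (0 + 0)) :: deadlocked
  u2 = 0 | 0 :: deadlocked
LTS(Q): 3 reachable states
  v0 = (0 | 0)\{b} | (a.0 | (0 + 0)) + ((a.0)\{a} + b.(0 | 0)) :: --a--▸ v1, --b--▸ v2
  v1 = (0 | 0)\{b} | (0 | (0 + 0)) :: deadlocked
  v2 = 0 | 0 :: deadlocked
Coarsest stable partition (strong bisimilarity classes):
  B0 = {u0}
  B1 = {u1, u2, v1, v2}
  B2 = {v0}
u0 ∈ B0, v0 ∈ B2 → different blocks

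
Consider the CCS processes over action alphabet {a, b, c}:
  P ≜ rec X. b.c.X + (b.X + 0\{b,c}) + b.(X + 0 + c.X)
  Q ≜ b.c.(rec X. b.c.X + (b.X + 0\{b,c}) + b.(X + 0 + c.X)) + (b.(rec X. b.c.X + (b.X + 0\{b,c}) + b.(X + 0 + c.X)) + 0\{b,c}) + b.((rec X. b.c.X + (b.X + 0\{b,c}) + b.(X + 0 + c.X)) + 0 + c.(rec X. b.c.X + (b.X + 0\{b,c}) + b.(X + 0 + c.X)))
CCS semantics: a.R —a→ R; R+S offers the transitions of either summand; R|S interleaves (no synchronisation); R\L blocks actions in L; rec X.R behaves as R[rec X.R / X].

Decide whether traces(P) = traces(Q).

YES

LTS(P): 3 reachable states
  m0 = rec X. b.c.X + (b.X + 0\{b,c}) + b.(X + 0 + c.X) | ··b··> m0, ··b··> m1, ··b··> m2
  m1 = (rec X. b.c.X + (b.X + 0\{b,c}) + b.(X + 0 + c.X)) + 0 + c.(rec X. b.c.X + (b.X + 0\{b,c}) + b.(X + 0 + c.X)) | ··b··> m0, ··b··> m1, ··b··> m2, ··c··> m0
  m2 = c.(rec X. b.c.X + (b.X + 0\{b,c}) + b.(X + 0 + c.X)) | ··c··> m0
LTS(Q): 4 reachable states
  n0 = b.c.(rec X. b.c.X + (b.X + 0\{b,c}) + b.(X + 0 + c.X)) + (b.(rec X. b.c.X + (b.X + 0\{b,c}) + b.(X + 0 + c.X)) + 0\{b,c}) + b.((rec X. b.c.X + (b.X + 0\{b,c}) + b.(X + 0 + c.X)) + 0 + c.(rec X. b.c.X + (b.X + 0\{b,c}) + b.(X + 0 + c.X))) | ··b··> n1, ··b··> n2, ··b··> n3
  n1 = (rec X. b.c.X + (b.X + 0\{b,c}) + b.(X + 0 + c.X)) + 0 + c.(rec X. b.c.X + (b.X + 0\{b,c}) + b.(X + 0 + c.X)) | ··b··> n1, ··b··> n2, ··b··> n3, ··c··> n3
  n2 = c.(rec X. b.c.X + (b.X + 0\{b,c}) + b.(X + 0 + c.X)) | ··c··> n3
  n3 = rec X. b.c.X + (b.X + 0\{b,c}) + b.(X + 0 + c.X) | ··b··> n1, ··b··> n2, ··b··> n3
Bisimilarity quotient blocks:
  B0 = {m0, n0, n3}
  B1 = {m1, n1}
  B2 = {m2, n2}
m0 ∈ B0, n0 ∈ B0 → same block
Bisimilar ⇒ trace-equivalent.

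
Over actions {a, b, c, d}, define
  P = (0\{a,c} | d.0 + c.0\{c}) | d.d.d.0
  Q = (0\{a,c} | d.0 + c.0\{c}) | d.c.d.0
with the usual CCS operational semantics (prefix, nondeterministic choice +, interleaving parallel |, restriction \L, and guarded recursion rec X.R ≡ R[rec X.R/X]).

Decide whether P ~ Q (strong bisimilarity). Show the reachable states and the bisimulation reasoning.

Reachable graph of P (12 states):
  u0 = (0\{a,c} | d.0 + c.0\{c}) | d.d.d.0 ⊢ =c=> u1, =d=> u2, =d=> u3
  u1 = 0\{c} | d.d.d.0 ⊢ =d=> u4
  u2 = (0\{a,c} | d.0 + c.0\{c}) | d.d.0 ⊢ =c=> u4, =d=> u5, =d=> u6
  u3 = 0\{a,c} | 0 | d.d.d.0 ⊢ =d=> u6
  u4 = 0\{c} | d.d.0 ⊢ =d=> u7
  u5 = (0\{a,c} | d.0 + c.0\{c}) | d.0 ⊢ =c=> u7, =d=> u8, =d=> u9
  u6 = 0\{a,c} | 0 | d.d.0 ⊢ =d=> u9
  u7 = 0\{c} | d.0 ⊢ =d=> u10
  u8 = (0\{a,c} | d.0 + c.0\{c}) | 0 ⊢ =c=> u10, =d=> u11
  u9 = 0\{a,c} | 0 | d.0 ⊢ =d=> u11
  u10 = 0\{c} | 0 ⊢ ·
  u11 = 0\{a,c} | 0 | 0 ⊢ ·
Reachable graph of Q (12 states):
  v0 = (0\{a,c} | d.0 + c.0\{c}) | d.c.d.0 ⊢ =c=> v1, =d=> v2, =d=> v3
  v1 = 0\{c} | d.c.d.0 ⊢ =d=> v4
  v2 = (0\{a,c} | d.0 + c.0\{c}) | c.d.0 ⊢ =c=> v4, =c=> v5, =d=> v6
  v3 = 0\{a,c} | 0 | d.c.d.0 ⊢ =d=> v6
  v4 = 0\{c} | c.d.0 ⊢ =c=> v7
  v5 = (0\{a,c} | d.0 + c.0\{c}) | d.0 ⊢ =c=> v7, =d=> v8, =d=> v9
  v6 = 0\{a,c} | 0 | c.d.0 ⊢ =c=> v9
  v7 = 0\{c} | d.0 ⊢ =d=> v10
  v8 = (0\{a,c} | d.0 + c.0\{c}) | 0 ⊢ =c=> v10, =d=> v11
  v9 = 0\{a,c} | 0 | d.0 ⊢ =d=> v11
  v10 = 0\{c} | 0 ⊢ ·
  v11 = 0\{a,c} | 0 | 0 ⊢ ·
Partition-refinement fixed point:
  B0 = {u0}
  B1 = {u1, u3}
  B2 = {u4, u6}
  B3 = {u7, u9, v7, v9}
  B4 = {u10, u11, v10, v11}
  B5 = {u2}
  B6 = {u5, v5}
  B7 = {u8, v8}
  B8 = {v0}
  B9 = {v1, v3}
  B10 = {v4, v6}
  B11 = {v2}
u0 ∈ B0, v0 ∈ B8 → different blocks

P ≁ Q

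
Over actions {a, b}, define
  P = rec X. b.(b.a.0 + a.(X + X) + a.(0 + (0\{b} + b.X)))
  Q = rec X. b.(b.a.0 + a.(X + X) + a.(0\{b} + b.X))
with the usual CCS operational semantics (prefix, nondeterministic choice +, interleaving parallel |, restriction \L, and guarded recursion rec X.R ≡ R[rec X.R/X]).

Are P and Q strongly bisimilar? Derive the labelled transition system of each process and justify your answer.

YES

LTS(P): 6 reachable states
  m0 = rec X. b.(b.a.0 + a.(X + X) + a.(0 + (0\{b} + b.X))) → --b--▸ m1
  m1 = b.a.0 + a.((rec X. b.(b.a.0 + a.(X + X) + a.(0 + (0\{b} + b.X)))) + (rec X. b.(b.a.0 + a.(X + X) + a.(0 + (0\{b} + b.X))))) + a.(0 + (0\{b} + b.(rec X. b.(b.a.0 + a.(X + X) + a.(0 + (0\{b} + b.X)))))) → --a--▸ m2, --a--▸ m3, --b--▸ m4
  m2 = (rec X. b.(b.a.0 + a.(X + X) + a.(0 + (0\{b} + b.X)))) + (rec X. b.(b.a.0 + a.(X + X) + a.(0 + (0\{b} + b.X)))) → --b--▸ m1
  m3 = 0 + (0\{b} + b.(rec X. b.(b.a.0 + a.(X + X) + a.(0 + (0\{b} + b.X))))) → --b--▸ m0
  m4 = a.0 → --a--▸ m5
  m5 = 0 → stopped
LTS(Q): 6 reachable states
  n0 = rec X. b.(b.a.0 + a.(X + X) + a.(0\{b} + b.X)) → --b--▸ n1
  n1 = b.a.0 + a.((rec X. b.(b.a.0 + a.(X + X) + a.(0\{b} + b.X))) + (rec X. b.(b.a.0 + a.(X + X) + a.(0\{b} + b.X)))) + a.(0\{b} + b.(rec X. b.(b.a.0 + a.(X + X) + a.(0\{b} + b.X)))) → --a--▸ n2, --a--▸ n3, --b--▸ n4
  n2 = (rec X. b.(b.a.0 + a.(X + X) + a.(0\{b} + b.X))) + (rec X. b.(b.a.0 + a.(X + X) + a.(0\{b} + b.X))) → --b--▸ n1
  n3 = 0\{b} + b.(rec X. b.(b.a.0 + a.(X + X) + a.(0\{b} + b.X))) → --b--▸ n0
  n4 = a.0 → --a--▸ n5
  n5 = 0 → stopped
Coarsest stable partition (strong bisimilarity classes):
  B0 = {m0, m2, n0, n2}
  B1 = {m1, n1}
  B2 = {m3, n3}
  B3 = {m4, n4}
  B4 = {m5, n5}
m0 ∈ B0, n0 ∈ B0 → same block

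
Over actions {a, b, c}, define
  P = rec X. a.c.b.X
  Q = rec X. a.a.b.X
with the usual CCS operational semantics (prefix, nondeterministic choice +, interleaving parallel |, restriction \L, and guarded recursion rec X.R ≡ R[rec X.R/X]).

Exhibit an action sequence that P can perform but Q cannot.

ac

Reachable graph of P (3 states):
  m0 = rec X. a.c.b.X ⊢ =a=> m1
  m1 = c.b.(rec X. a.c.b.X) ⊢ =c=> m2
  m2 = b.(rec X. a.c.b.X) ⊢ =b=> m0
Reachable graph of Q (3 states):
  n0 = rec X. a.a.b.X ⊢ =a=> n1
  n1 = a.b.(rec X. a.a.b.X) ⊢ =a=> n2
  n2 = b.(rec X. a.a.b.X) ⊢ =b=> n0
Run σ = ⟨ac⟩ on P: start {m0}
  step 1 (a): {m1}
  step 2 (c): {m2}
  P completes σ.
Run σ = ⟨ac⟩ on Q: start {n0}
  step 1 (a): {n1}
  step 2 (c): ∅ (Q stuck)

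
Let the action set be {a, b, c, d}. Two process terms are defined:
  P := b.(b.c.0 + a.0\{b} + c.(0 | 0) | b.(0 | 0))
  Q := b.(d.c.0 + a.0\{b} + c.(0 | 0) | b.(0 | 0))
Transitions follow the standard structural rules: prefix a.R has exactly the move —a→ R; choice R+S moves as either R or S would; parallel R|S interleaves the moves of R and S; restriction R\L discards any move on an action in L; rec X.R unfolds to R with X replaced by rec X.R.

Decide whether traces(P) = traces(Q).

P's transition system — 8 states:
  s0 = b.(b.c.0 + a.0\{b} + c.(0 | 0) | b.(0 | 0)) ⊢ =b=> s1
  s1 = b.c.0 + a.0\{b} + c.(0 | 0) | b.(0 | 0) ⊢ =a=> s2, =b=> s3, =b=> s4, =c=> s5
  s2 = 0\{b} ⊢ (no moves)
  s3 = c.(0 | 0) | (0 | 0) ⊢ =c=> s6
  s4 = c.0 ⊢ =c=> s7
  s5 = 0 | 0 | b.(0 | 0) ⊢ =b=> s6
  s6 = 0 | 0 | (0 | 0) ⊢ (no moves)
  s7 = 0 ⊢ (no moves)
Q's transition system — 8 states:
  t0 = b.(d.c.0 + a.0\{b} + c.(0 | 0) | b.(0 | 0)) ⊢ =b=> t1
  t1 = d.c.0 + a.0\{b} + c.(0 | 0) | b.(0 | 0) ⊢ =a=> t2, =b=> t3, =c=> t4, =d=> t5
  t2 = 0\{b} ⊢ (no moves)
  t3 = c.(0 | 0) | (0 | 0) ⊢ =c=> t6
  t4 = 0 | 0 | b.(0 | 0) ⊢ =b=> t6
  t5 = c.0 ⊢ =c=> t7
  t6 = 0 | 0 | (0 | 0) ⊢ (no moves)
  t7 = 0 ⊢ (no moves)
Executing bd from Q (initial set {t0}):
  step 1 (b): {t1}
  step 2 (d): {t5}
  — Q admits the full trace.
Executing bd from P (initial set {s0}):
  step 1 (b): {s1}
  step 2 (d): ∅  — P cannot continue

traces(P) ≠ traces(Q) — witness ⟨bd⟩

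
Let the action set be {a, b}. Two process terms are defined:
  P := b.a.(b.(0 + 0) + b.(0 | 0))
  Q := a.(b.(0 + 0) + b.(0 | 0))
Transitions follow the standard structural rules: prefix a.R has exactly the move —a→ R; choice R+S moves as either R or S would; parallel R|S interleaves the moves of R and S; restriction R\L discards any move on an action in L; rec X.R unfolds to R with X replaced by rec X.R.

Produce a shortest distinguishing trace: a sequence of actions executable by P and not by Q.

b

LTS(P): 5 reachable states
  p0 = b.a.(b.(0 + 0) + b.(0 | 0)) ⊢ —b→ p1
  p1 = a.(b.(0 + 0) + b.(0 | 0)) ⊢ —a→ p2
  p2 = b.(0 + 0) + b.(0 | 0) ⊢ —b→ p3, —b→ p4
  p3 = 0 + 0 ⊢ stopped
  p4 = 0 | 0 ⊢ stopped
LTS(Q): 4 reachable states
  q0 = a.(b.(0 + 0) + b.(0 | 0)) ⊢ —a→ q1
  q1 = b.(0 + 0) + b.(0 | 0) ⊢ —b→ q2, —b→ q3
  q2 = 0 + 0 ⊢ stopped
  q3 = 0 | 0 ⊢ stopped
Run σ = ⟨b⟩ on P: start {p0}
  [1] b ⇒ {p1}
  P completes σ.
Run σ = ⟨b⟩ on Q: start {q0}
  [1] b ⇒ no successor for Q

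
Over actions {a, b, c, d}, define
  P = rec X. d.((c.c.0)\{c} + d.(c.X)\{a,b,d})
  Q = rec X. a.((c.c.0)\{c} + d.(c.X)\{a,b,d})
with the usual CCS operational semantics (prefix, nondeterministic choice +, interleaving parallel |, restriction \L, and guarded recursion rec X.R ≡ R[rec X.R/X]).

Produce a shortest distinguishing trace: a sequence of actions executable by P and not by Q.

LTS(P): 4 reachable states
  s0 = rec X. d.((c.c.0)\{c} + d.(c.X)\{a,b,d}) | --d--▸ s1
  s1 = (c.c.0)\{c} + d.(c.(rec X. d.((c.c.0)\{c} + d.(c.X)\{a,b,d})))\{a,b,d} | --d--▸ s2
  s2 = (c.(rec X. d.((c.c.0)\{c} + d.(c.X)\{a,b,d})))\{a,b,d} | --c--▸ s3
  s3 = (rec X. d.((c.c.0)\{c} + d.(c.X)\{a,b,d}))\{a,b,d} | deadlocked
LTS(Q): 4 reachable states
  t0 = rec X. a.((c.c.0)\{c} + d.(c.X)\{a,b,d}) | --a--▸ t1
  t1 = (c.c.0)\{c} + d.(c.(rec X. a.((c.c.0)\{c} + d.(c.X)\{a,b,d})))\{a,b,d} | --d--▸ t2
  t2 = (c.(rec X. a.((c.c.0)\{c} + d.(c.X)\{a,b,d})))\{a,b,d} | --c--▸ t3
  t3 = (rec X. a.((c.c.0)\{c} + d.(c.X)\{a,b,d}))\{a,b,d} | deadlocked
Executing d from P (initial set {s0}):
  step 1 (d): {s1}
  ✓ P
Executing d from Q (initial set {t0}):
  step 1 (d): ∅  — Q cannot continue

d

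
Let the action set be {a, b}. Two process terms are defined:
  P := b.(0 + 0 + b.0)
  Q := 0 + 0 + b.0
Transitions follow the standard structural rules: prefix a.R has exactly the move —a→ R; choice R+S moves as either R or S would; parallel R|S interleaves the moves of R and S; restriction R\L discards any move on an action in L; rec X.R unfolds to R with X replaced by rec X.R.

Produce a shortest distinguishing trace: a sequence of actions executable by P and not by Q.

bb

Reachable graph of P (3 states):
  p0 = b.(0 + 0 + b.0) | =b=> p1
  p1 = 0 + 0 + b.0 | =b=> p2
  p2 = 0 | ∅
Reachable graph of Q (2 states):
  q0 = 0 + 0 + b.0 | =b=> q1
  q1 = 0 | ∅
Executing bb from P (initial set {p0}):
  after b @ step 1: {p1}
  after b @ step 2: {p2}
  P completes σ.
Executing bb from Q (initial set {q0}):
  after b @ step 1: {q1}
  after b @ step 2: ∅  — Q cannot continue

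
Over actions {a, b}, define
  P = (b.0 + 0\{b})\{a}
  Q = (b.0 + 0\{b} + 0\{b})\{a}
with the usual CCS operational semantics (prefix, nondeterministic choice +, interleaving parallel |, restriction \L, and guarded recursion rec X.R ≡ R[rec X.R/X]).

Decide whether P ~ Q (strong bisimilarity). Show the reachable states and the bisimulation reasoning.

LTS(P): 2 reachable states
  m0 = (b.0 + 0\{b})\{a} :: -b-> m1
  m1 = 0\{a} :: stopped
LTS(Q): 2 reachable states
  n0 = (b.0 + 0\{b} + 0\{b})\{a} :: -b-> n1
  n1 = 0\{a} :: stopped
Partition-refinement fixed point:
  B0 = {m0, n0}
  B1 = {m1, n1}
m0 ∈ B0, n0 ∈ B0 → same block

YES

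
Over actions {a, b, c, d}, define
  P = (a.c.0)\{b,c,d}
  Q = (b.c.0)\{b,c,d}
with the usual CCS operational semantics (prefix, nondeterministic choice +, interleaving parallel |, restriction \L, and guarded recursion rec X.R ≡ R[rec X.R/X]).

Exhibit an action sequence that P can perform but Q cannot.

a

Reachable graph of P (2 states):
  p0 = (a.c.0)\{b,c,d} ⊢ ··a··> p1
  p1 = (c.0)\{b,c,d} ⊢ (no moves)
Reachable graph of Q (1 states):
  q0 = (b.c.0)\{b,c,d} ⊢ (no moves)
Executing a from P (initial set {p0}):
  after a @ step 1: {p1}
  P completes σ.
Executing a from Q (initial set {q0}):
  after a @ step 1: ∅  — Q cannot continue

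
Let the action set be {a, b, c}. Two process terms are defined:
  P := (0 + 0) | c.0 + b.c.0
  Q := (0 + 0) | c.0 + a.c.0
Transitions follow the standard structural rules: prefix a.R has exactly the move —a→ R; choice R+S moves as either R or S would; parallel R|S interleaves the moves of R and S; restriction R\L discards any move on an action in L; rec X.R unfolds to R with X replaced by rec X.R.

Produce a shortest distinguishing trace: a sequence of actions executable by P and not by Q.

Reachable graph of P (4 states):
  u0 = (0 + 0) | c.0 + b.c.0 → ··b··> u1, ··c··> u2
  u1 = c.0 → ··c··> u3
  u2 = (0 + 0) | 0 → (no moves)
  u3 = 0 → (no moves)
Reachable graph of Q (4 states):
  v0 = (0 + 0) | c.0 + a.c.0 → ··a··> v1, ··c··> v2
  v1 = c.0 → ··c··> v3
  v2 = (0 + 0) | 0 → (no moves)
  v3 = 0 → (no moves)
Run σ = ⟨b⟩ on P: start {u0}
  after b @ step 1: {u1}
  ✓ P
Run σ = ⟨b⟩ on Q: start {v0}
  after b @ step 1: no successor for Q

b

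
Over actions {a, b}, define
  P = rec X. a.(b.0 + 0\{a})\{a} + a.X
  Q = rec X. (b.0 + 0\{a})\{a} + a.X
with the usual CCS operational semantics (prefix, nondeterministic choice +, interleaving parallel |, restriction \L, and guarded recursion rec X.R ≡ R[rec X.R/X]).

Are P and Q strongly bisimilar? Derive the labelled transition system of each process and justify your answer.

P ≁ Q

LTS(P): 3 reachable states
  m0 = rec X. a.(b.0 + 0\{a})\{a} + a.X → ··a··> m0, ··a··> m1
  m1 = (b.0 + 0\{a})\{a} → ··b··> m2
  m2 = 0\{a} → stopped
LTS(Q): 2 reachable states
  n0 = rec X. (b.0 + 0\{a})\{a} + a.X → ··a··> n0, ··b··> n1
  n1 = 0\{a} → stopped
Bisimilarity quotient blocks:
  B0 = {m0}
  B1 = {m1}
  B2 = {m2, n1}
  B3 = {n0}
m0 ∈ B0, n0 ∈ B3 → different blocks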